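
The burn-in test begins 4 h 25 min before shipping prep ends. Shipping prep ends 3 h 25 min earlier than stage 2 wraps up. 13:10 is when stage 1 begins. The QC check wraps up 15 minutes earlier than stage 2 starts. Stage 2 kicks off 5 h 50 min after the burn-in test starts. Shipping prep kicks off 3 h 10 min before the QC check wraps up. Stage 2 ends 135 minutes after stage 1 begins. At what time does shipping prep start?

Stage 2 ends at 13:10 + 135 min = 15:25.
Shipping prep ends at 15:25 − 205 min = 12:00.
The burn-in test starts at 12:00 − 265 min = 07:35.
Stage 2 starts at 07:35 + 350 min = 13:25.
The QC check ends at 13:25 − 15 min = 13:10.
Shipping prep starts at 13:10 − 190 min = 10:00.

10:00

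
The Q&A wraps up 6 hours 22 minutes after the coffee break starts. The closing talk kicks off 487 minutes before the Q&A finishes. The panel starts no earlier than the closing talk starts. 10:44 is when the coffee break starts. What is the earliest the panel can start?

The Q&A ends at 10:44 + 382 min = 17:06.
The closing talk starts at 17:06 − 487 min = 08:59.
The panel is bounded by the closing talk, so the earliest it can start is 08:59.

08:59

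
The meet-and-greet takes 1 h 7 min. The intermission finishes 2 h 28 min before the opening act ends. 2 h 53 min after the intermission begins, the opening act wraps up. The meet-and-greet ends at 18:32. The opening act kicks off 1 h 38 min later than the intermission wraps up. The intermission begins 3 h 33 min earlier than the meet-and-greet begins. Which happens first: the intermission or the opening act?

The meet-and-greet starts at 18:32 − 67 min = 17:25.
The intermission starts at 17:25 − 213 min = 13:52.
The opening act ends at 13:52 + 173 min = 16:45.
The intermission ends at 16:45 − 148 min = 14:17.
The opening act starts at 14:17 + 98 min = 15:55.
The intermission starts at 13:52 and the opening act starts at 15:55, so the intermission is first.

the intermission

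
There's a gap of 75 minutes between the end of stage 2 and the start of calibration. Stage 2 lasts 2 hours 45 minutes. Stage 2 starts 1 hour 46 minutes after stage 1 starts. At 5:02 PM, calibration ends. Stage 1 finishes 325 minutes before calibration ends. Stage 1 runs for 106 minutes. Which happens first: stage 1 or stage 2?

stage 1

Stage 1 ends at 5:02 PM − 325 min = 11:37 AM.
Stage 1 starts at 11:37 AM − 106 min = 9:51 AM.
Stage 2 starts at 9:51 AM + 106 min = 11:37 AM.
Stage 1 starts at 9:51 AM and stage 2 starts at 11:37 AM, so stage 1 is first.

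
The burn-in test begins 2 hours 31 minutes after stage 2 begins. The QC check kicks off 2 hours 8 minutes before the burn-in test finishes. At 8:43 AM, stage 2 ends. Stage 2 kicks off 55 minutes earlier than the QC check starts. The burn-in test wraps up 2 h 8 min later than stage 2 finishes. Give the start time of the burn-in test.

10:19 AM

The burn-in test ends at 8:43 AM + 128 min = 10:51 AM.
The QC check starts at 10:51 AM − 128 min = 8:43 AM.
Stage 2 starts at 8:43 AM − 55 min = 7:48 AM.
The burn-in test starts at 7:48 AM + 151 min = 10:19 AM.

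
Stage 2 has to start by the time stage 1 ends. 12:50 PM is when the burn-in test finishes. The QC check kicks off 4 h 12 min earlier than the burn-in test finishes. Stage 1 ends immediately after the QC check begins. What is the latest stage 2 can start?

8:38 AM

The QC check starts at 12:50 PM − 252 min = 8:38 AM.
So stage 1 ends at 8:38 AM.
Stage 2 is bounded by stage 1, so the latest it can start is 8:38 AM.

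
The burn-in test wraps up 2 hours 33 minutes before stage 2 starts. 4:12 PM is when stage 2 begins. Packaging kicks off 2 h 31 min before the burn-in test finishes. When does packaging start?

The burn-in test ends at 4:12 PM − 153 min = 1:39 PM.
Packaging starts at 1:39 PM − 151 min = 11:08 AM.

11:08 AM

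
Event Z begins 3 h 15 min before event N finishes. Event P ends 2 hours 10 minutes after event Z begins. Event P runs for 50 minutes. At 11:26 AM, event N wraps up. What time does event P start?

9:31 AM

Event Z starts at 11:26 AM − 195 min = 8:11 AM.
Event P ends at 8:11 AM + 130 min = 10:21 AM.
Event P starts at 10:21 AM − 50 min = 9:31 AM.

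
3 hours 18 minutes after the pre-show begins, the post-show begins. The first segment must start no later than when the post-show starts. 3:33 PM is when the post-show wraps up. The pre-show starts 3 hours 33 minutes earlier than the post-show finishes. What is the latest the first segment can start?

3:18 PM

The pre-show starts at 3:33 PM − 213 min = 12:00 PM.
The post-show starts at 12:00 PM + 198 min = 3:18 PM.
The first segment is bounded by the post-show, so the latest it can start is 3:18 PM.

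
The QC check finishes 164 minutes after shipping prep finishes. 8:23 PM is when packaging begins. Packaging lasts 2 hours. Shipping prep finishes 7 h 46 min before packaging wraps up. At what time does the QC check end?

5:21 PM

Packaging ends at 8:23 PM + 120 min = 10:23 PM.
Shipping prep ends at 10:23 PM − 466 min = 2:37 PM.
The QC check ends at 2:37 PM + 164 min = 5:21 PM.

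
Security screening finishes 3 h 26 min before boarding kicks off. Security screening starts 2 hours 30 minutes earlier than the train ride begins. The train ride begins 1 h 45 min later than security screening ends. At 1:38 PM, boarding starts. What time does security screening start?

9:27 AM

Security screening ends at 1:38 PM − 206 min = 10:12 AM.
The train ride starts at 10:12 AM + 105 min = 11:57 AM.
Security screening starts at 11:57 AM − 150 min = 9:27 AM.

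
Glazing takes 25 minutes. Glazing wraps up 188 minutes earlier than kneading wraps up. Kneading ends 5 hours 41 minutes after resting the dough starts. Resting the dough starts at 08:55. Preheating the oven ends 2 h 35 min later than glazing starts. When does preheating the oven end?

13:38

Kneading ends at 08:55 + 341 min = 14:36.
Glazing ends at 14:36 − 188 min = 11:28.
Glazing starts at 11:28 − 25 min = 11:03.
Preheating the oven ends at 11:03 + 155 min = 13:38.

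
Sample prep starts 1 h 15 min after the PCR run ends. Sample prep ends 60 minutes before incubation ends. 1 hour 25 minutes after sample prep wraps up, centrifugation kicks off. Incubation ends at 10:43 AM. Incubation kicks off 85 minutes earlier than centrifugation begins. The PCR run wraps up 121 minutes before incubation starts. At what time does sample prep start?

Sample prep ends at 10:43 AM − 60 min = 9:43 AM.
Centrifugation starts at 9:43 AM + 85 min = 11:08 AM.
Incubation starts at 11:08 AM − 85 min = 9:43 AM.
The PCR run ends at 9:43 AM − 121 min = 7:42 AM.
Sample prep starts at 7:42 AM + 75 min = 8:57 AM.

8:57 AM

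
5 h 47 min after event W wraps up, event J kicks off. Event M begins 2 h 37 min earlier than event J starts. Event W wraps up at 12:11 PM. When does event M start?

3:21 PM

Event J starts at 12:11 PM + 347 min = 5:58 PM.
Event M starts at 5:58 PM − 157 min = 3:21 PM.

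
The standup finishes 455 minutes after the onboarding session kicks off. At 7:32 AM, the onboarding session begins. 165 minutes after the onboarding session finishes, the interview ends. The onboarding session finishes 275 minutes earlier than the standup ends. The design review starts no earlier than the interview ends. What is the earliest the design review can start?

The standup ends at 7:32 AM + 455 min = 3:07 PM.
The onboarding session ends at 3:07 PM − 275 min = 10:32 AM.
The interview ends at 10:32 AM + 165 min = 1:17 PM.
The design review is bounded by the interview, so the earliest it can start is 1:17 PM.

1:17 PM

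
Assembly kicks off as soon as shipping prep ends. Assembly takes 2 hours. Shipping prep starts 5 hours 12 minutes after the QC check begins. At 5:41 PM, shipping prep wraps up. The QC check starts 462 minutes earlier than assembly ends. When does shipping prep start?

5:11 PM

Assembly starts at 5:41 PM.
Assembly ends at 5:41 PM + 120 min = 7:41 PM.
The QC check starts at 7:41 PM − 462 min = 11:59 AM.
Shipping prep starts at 11:59 AM + 312 min = 5:11 PM.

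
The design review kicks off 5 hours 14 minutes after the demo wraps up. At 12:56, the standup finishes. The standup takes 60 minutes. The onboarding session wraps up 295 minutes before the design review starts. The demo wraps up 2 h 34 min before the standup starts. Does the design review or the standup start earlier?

the standup

The standup starts at 12:56 − 60 min = 11:56.
The demo ends at 11:56 − 154 min = 09:22.
The design review starts at 09:22 + 314 min = 14:36.
The design review starts at 14:36 and the standup starts at 11:56, so the standup is first.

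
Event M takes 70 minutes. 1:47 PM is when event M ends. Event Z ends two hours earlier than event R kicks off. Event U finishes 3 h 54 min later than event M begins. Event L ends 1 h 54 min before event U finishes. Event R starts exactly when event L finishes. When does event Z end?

12:37 PM

Event M starts at 1:47 PM − 70 min = 12:37 PM.
Event U ends at 12:37 PM + 234 min = 4:31 PM.
Event L ends at 4:31 PM − 114 min = 2:37 PM.
So event R starts at 2:37 PM.
Event Z ends at 2:37 PM − 120 min = 12:37 PM.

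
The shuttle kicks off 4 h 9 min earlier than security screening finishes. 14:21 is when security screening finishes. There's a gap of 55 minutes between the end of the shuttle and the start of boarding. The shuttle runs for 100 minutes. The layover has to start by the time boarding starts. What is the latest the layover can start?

12:47

The shuttle starts at 14:21 − 249 min = 10:12.
The shuttle ends at 10:12 + 100 min = 11:52.
Boarding starts at 11:52 + 55 min = 12:47.
The layover is bounded by boarding, so the latest it can start is 12:47.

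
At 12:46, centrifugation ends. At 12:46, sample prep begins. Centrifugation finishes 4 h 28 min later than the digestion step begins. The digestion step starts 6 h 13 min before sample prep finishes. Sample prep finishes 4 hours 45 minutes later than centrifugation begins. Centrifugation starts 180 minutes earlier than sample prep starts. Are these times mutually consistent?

Yes

Centrifugation starts at 12:46 − 180 min = 09:46.
Sample prep ends at 09:46 + 285 min = 14:31.
The digestion step starts at 14:31 − 373 min = 08:18.
Centrifugation ends at 08:18 + 268 min = 12:46.
That matches the stated 12:46, so the schedule is consistent.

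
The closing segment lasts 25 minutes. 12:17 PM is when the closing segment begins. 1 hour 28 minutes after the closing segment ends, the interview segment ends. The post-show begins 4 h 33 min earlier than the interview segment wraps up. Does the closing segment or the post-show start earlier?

The closing segment ends at 12:17 PM + 25 min = 12:42 PM.
The interview segment ends at 12:42 PM + 88 min = 2:10 PM.
The post-show starts at 2:10 PM − 273 min = 9:37 AM.
The closing segment starts at 12:17 PM and the post-show starts at 9:37 AM, so the post-show is first.

the post-show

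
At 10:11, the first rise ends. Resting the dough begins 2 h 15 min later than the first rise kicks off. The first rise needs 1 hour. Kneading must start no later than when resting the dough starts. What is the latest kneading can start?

The first rise starts at 10:11 − 60 min = 09:11.
Resting the dough starts at 09:11 + 135 min = 11:26.
Kneading is bounded by resting the dough, so the latest it can start is 11:26.

11:26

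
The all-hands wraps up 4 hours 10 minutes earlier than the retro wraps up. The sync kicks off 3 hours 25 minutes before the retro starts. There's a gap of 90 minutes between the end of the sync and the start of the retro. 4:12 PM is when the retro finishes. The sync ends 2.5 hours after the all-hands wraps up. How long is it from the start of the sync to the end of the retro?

The all-hands ends at 4:12 PM − 250 min = 12:02 PM.
The sync ends at 12:02 PM + 150 min = 2:32 PM.
The retro starts at 2:32 PM + 90 min = 4:02 PM.
The sync starts at 4:02 PM − 205 min = 12:37 PM.
From 12:37 PM to 4:12 PM is 3 hours 35 minutes.

3 hours 35 minutes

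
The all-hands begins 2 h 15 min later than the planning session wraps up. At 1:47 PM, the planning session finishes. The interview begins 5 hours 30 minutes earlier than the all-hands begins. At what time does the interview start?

The all-hands starts at 1:47 PM + 135 min = 4:02 PM.
The interview starts at 4:02 PM − 330 min = 10:32 AM.

10:32 AM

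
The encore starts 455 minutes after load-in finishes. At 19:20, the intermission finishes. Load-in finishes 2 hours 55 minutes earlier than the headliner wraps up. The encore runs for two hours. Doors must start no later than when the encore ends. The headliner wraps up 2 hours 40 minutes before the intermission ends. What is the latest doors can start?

The headliner ends at 19:20 − 160 min = 16:40.
Load-in ends at 16:40 − 175 min = 13:45.
The encore starts at 13:45 + 455 min = 21:20.
The encore ends at 21:20 + 120 min = 23:20.
Doors is bounded by the encore, so the latest it can start is 23:20.

23:20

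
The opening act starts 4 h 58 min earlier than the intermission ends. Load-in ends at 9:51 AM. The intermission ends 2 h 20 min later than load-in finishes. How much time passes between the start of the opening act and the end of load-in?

2 hours 38 minutes

The intermission ends at 9:51 AM + 140 min = 12:11 PM.
The opening act starts at 12:11 PM − 298 min = 7:13 AM.
From 7:13 AM to 9:51 AM is 2 hours 38 minutes.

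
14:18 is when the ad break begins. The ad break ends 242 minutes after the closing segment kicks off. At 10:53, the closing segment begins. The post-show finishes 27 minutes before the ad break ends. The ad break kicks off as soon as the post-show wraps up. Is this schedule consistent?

No

The ad break ends at 10:53 + 242 min = 14:55.
The post-show ends at 14:55 − 27 min = 14:28.
So the ad break starts at 14:28.
But the ad break is also said to start at 14:18 — a 10-minute conflict.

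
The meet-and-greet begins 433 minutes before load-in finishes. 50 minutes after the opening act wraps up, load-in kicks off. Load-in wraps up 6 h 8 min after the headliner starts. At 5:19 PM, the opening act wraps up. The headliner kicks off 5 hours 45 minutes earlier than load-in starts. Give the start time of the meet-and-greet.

Load-in starts at 5:19 PM + 50 min = 6:09 PM.
The headliner starts at 6:09 PM − 345 min = 12:24 PM.
Load-in ends at 12:24 PM + 368 min = 6:32 PM.
The meet-and-greet starts at 6:32 PM − 433 min = 11:19 AM.

11:19 AM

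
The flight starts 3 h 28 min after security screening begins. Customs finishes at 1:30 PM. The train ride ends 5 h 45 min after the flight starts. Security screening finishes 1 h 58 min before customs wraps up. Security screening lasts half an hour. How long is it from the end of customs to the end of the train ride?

405 minutes

Security screening ends at 1:30 PM − 118 min = 11:32 AM.
Security screening starts at 11:32 AM − 30 min = 11:02 AM.
The flight starts at 11:02 AM + 208 min = 2:30 PM.
The train ride ends at 2:30 PM + 345 min = 8:15 PM.
From 1:30 PM to 8:15 PM is 405 minutes.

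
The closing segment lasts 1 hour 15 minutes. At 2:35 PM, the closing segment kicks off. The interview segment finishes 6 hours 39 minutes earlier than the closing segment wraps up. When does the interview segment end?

The closing segment ends at 2:35 PM + 75 min = 3:50 PM.
The interview segment ends at 3:50 PM − 399 min = 9:11 AM.

9:11 AM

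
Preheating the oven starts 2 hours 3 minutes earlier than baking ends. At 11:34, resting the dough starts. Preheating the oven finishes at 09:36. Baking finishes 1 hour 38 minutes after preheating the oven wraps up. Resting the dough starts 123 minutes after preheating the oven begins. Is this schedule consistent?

No

Baking ends at 09:36 + 98 min = 11:14.
Preheating the oven starts at 11:14 − 123 min = 09:11.
Resting the dough starts at 09:11 + 123 min = 11:14.
But resting the dough is also said to start at 11:34 — a 20-minute conflict.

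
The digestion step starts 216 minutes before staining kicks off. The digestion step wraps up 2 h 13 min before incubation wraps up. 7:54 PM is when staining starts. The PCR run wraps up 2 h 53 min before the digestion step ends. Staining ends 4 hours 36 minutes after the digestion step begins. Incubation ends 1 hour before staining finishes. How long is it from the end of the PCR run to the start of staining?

5 h 6 min

The digestion step starts at 7:54 PM − 216 min = 4:18 PM.
Staining ends at 4:18 PM + 276 min = 8:54 PM.
Incubation ends at 8:54 PM − 60 min = 7:54 PM.
The digestion step ends at 7:54 PM − 133 min = 5:41 PM.
The PCR run ends at 5:41 PM − 173 min = 2:48 PM.
From 2:48 PM to 7:54 PM is 5 h 6 min.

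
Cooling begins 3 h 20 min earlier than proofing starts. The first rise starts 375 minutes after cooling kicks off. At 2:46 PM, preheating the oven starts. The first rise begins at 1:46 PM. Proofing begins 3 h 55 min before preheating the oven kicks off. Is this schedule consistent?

Proofing starts at 2:46 PM − 235 min = 10:51 AM.
Cooling starts at 10:51 AM − 200 min = 7:31 AM.
The first rise starts at 7:31 AM + 375 min = 1:46 PM.
That matches the stated 1:46 PM, so the schedule is consistent.

Yes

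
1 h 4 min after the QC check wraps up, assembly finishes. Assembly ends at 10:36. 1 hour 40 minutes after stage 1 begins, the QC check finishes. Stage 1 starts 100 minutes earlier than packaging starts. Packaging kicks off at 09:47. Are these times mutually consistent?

No

Stage 1 starts at 09:47 − 100 min = 08:07.
The QC check ends at 08:07 + 100 min = 09:47.
Assembly ends at 09:47 + 64 min = 10:51.
But assembly is also said to end at 10:36 — a 15-minute conflict.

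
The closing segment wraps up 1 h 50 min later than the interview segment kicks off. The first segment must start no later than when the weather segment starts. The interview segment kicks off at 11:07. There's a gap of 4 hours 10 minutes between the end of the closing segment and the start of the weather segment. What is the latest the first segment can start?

The closing segment ends at 11:07 + 110 min = 12:57.
The weather segment starts at 12:57 + 250 min = 17:07.
The first segment is bounded by the weather segment, so the latest it can start is 17:07.

17:07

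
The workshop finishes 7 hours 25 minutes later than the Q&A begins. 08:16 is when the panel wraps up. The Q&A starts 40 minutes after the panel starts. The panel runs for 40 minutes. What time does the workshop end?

15:41

The panel starts at 08:16 − 40 min = 07:36.
The Q&A starts at 07:36 + 40 min = 08:16.
The workshop ends at 08:16 + 445 min = 15:41.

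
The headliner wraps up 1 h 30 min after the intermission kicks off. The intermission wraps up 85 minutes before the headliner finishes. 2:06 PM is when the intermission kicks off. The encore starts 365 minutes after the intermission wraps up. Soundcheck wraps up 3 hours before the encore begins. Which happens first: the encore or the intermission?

The headliner ends at 2:06 PM + 90 min = 3:36 PM.
The intermission ends at 3:36 PM − 85 min = 2:11 PM.
The encore starts at 2:11 PM + 365 min = 8:16 PM.
The encore starts at 8:16 PM and the intermission starts at 2:06 PM, so the intermission is first.

the intermission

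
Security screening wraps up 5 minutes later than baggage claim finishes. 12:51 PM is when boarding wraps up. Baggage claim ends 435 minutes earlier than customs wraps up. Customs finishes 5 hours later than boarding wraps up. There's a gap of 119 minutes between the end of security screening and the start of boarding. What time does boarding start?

12:40 PM

Customs ends at 12:51 PM + 300 min = 5:51 PM.
Baggage claim ends at 5:51 PM − 435 min = 10:36 AM.
Security screening ends at 10:36 AM + 5 min = 10:41 AM.
Boarding starts at 10:41 AM + 119 min = 12:40 PM.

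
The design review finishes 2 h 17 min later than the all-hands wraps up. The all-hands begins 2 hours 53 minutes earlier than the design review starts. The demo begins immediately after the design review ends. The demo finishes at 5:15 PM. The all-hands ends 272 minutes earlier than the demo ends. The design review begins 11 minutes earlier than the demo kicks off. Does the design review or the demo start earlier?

the design review

The all-hands ends at 5:15 PM − 272 min = 12:43 PM.
The design review ends at 12:43 PM + 137 min = 3:00 PM.
So the demo starts at 3:00 PM.
The design review starts at 3:00 PM − 11 min = 2:49 PM.
The design review starts at 2:49 PM and the demo starts at 3:00 PM, so the design review is first.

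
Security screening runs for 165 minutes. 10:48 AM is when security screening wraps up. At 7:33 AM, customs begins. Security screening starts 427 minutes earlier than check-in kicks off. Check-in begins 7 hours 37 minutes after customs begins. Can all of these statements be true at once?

Check-in starts at 7:33 AM + 457 min = 3:10 PM.
Security screening starts at 3:10 PM − 427 min = 8:03 AM.
Security screening ends at 8:03 AM + 165 min = 10:48 AM.
That matches the stated 10:48 AM, so the schedule is consistent.

Yes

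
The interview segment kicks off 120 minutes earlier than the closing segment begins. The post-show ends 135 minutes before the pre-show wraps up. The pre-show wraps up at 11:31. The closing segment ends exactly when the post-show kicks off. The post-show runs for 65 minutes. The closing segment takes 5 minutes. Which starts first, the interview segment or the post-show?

the interview segment

The post-show ends at 11:31 − 135 min = 09:16.
The post-show starts at 09:16 − 65 min = 08:11.
So the closing segment ends at 08:11.
The closing segment starts at 08:11 − 5 min = 08:06.
The interview segment starts at 08:06 − 120 min = 06:06.
The interview segment starts at 06:06 and the post-show starts at 08:11, so the interview segment is first.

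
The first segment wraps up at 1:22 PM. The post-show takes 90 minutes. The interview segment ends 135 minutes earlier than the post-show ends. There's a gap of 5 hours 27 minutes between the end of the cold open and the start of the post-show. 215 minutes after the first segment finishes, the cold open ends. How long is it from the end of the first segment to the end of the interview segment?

8 h 17 min

The cold open ends at 1:22 PM + 215 min = 4:57 PM.
The post-show starts at 4:57 PM + 327 min = 10:24 PM.
The post-show ends at 10:24 PM + 90 min = 11:54 PM.
The interview segment ends at 11:54 PM − 135 min = 9:39 PM.
From 1:22 PM to 9:39 PM is 8 h 17 min.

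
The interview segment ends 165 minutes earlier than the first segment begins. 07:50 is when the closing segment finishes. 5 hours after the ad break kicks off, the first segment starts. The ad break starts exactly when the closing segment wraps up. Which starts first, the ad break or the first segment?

The ad break starts at 07:50.
The first segment starts at 07:50 + 300 min = 12:50.
The ad break starts at 07:50 and the first segment starts at 12:50, so the ad break is first.

the ad break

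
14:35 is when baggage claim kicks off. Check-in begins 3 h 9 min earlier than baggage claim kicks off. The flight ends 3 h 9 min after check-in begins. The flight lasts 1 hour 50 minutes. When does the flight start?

12:45

Check-in starts at 14:35 − 189 min = 11:26.
The flight ends at 11:26 + 189 min = 14:35.
The flight starts at 14:35 − 110 min = 12:45.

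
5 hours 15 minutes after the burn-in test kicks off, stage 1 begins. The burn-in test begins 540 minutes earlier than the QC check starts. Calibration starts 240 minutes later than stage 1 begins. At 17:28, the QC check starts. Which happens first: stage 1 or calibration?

The burn-in test starts at 17:28 − 540 min = 08:28.
Stage 1 starts at 08:28 + 315 min = 13:43.
Calibration starts at 13:43 + 240 min = 17:43.
Stage 1 starts at 13:43 and calibration starts at 17:43, so stage 1 is first.

stage 1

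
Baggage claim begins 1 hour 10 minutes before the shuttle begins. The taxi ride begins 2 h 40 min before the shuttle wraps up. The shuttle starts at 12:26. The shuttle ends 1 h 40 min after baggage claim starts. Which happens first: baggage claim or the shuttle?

baggage claim

Baggage claim starts at 12:26 − 70 min = 11:16.
Baggage claim starts at 11:16 and the shuttle starts at 12:26, so baggage claim is first.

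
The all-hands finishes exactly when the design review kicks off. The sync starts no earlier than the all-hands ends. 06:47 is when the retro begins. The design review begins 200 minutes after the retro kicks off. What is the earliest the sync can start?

The design review starts at 06:47 + 200 min = 10:07.
So the all-hands ends at 10:07.
The sync is bounded by the all-hands, so the earliest it can start is 10:07.

10:07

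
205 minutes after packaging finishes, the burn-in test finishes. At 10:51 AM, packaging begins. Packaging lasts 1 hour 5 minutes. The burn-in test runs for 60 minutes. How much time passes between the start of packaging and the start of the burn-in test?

3.5 hours

Packaging ends at 10:51 AM + 65 min = 11:56 AM.
The burn-in test ends at 11:56 AM + 205 min = 3:21 PM.
The burn-in test starts at 3:21 PM − 60 min = 2:21 PM.
From 10:51 AM to 2:21 PM is 3.5 hours.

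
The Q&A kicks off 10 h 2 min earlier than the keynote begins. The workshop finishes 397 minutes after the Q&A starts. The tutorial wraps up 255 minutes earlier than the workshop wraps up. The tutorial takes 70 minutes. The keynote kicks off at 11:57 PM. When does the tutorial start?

The Q&A starts at 11:57 PM − 602 min = 1:55 PM.
The workshop ends at 1:55 PM + 397 min = 8:32 PM.
The tutorial ends at 8:32 PM − 255 min = 4:17 PM.
The tutorial starts at 4:17 PM − 70 min = 3:07 PM.

3:07 PM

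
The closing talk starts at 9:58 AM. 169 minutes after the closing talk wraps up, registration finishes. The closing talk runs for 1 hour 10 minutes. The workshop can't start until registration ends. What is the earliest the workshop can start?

1:57 PM

The closing talk ends at 9:58 AM + 70 min = 11:08 AM.
Registration ends at 11:08 AM + 169 min = 1:57 PM.
The workshop is bounded by registration, so the earliest it can start is 1:57 PM.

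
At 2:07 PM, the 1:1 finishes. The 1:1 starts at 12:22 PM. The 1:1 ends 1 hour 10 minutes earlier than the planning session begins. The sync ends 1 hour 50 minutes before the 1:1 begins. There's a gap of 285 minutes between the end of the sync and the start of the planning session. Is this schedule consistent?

The sync ends at 12:22 PM − 110 min = 10:32 AM.
The planning session starts at 10:32 AM + 285 min = 3:17 PM.
The 1:1 ends at 3:17 PM − 70 min = 2:07 PM.
That matches the stated 2:07 PM, so the schedule is consistent.

Yes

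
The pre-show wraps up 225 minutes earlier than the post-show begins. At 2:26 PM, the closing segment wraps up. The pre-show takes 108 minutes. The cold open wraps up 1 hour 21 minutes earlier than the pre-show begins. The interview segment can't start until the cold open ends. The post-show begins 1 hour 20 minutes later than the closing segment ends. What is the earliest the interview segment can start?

8:52 AM

The post-show starts at 2:26 PM + 80 min = 3:46 PM.
The pre-show ends at 3:46 PM − 225 min = 12:01 PM.
The pre-show starts at 12:01 PM − 108 min = 10:13 AM.
The cold open ends at 10:13 AM − 81 min = 8:52 AM.
The interview segment is bounded by the cold open, so the earliest it can start is 8:52 AM.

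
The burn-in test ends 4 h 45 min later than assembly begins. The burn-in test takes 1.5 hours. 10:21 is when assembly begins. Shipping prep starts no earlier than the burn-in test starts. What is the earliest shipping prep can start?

The burn-in test ends at 10:21 + 285 min = 15:06.
The burn-in test starts at 15:06 − 90 min = 13:36.
Shipping prep is bounded by the burn-in test, so the earliest it can start is 13:36.

13:36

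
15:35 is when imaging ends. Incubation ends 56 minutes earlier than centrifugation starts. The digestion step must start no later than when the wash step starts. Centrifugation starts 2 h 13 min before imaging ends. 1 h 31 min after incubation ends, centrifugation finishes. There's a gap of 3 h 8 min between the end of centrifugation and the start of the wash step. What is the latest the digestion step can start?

Centrifugation starts at 15:35 − 133 min = 13:22.
Incubation ends at 13:22 − 56 min = 12:26.
Centrifugation ends at 12:26 + 91 min = 13:57.
The wash step starts at 13:57 + 188 min = 17:05.
The digestion step is bounded by the wash step, so the latest it can start is 17:05.

17:05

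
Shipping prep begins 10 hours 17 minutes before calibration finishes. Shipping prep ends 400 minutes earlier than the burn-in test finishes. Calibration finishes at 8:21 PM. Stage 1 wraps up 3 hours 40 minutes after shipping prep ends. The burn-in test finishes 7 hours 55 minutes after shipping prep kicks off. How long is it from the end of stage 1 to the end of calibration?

5 h 22 min

Shipping prep starts at 8:21 PM − 617 min = 10:04 AM.
The burn-in test ends at 10:04 AM + 475 min = 5:59 PM.
Shipping prep ends at 5:59 PM − 400 min = 11:19 AM.
Stage 1 ends at 11:19 AM + 220 min = 2:59 PM.
From 2:59 PM to 8:21 PM is 5 h 22 min.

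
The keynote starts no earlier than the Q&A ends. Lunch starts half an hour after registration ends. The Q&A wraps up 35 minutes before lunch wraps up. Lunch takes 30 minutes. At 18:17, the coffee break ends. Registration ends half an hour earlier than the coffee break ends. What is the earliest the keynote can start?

18:12

Registration ends at 18:17 − 30 min = 17:47.
Lunch starts at 17:47 + 30 min = 18:17.
Lunch ends at 18:17 + 30 min = 18:47.
The Q&A ends at 18:47 − 35 min = 18:12.
The keynote is bounded by the Q&A, so the earliest it can start is 18:12.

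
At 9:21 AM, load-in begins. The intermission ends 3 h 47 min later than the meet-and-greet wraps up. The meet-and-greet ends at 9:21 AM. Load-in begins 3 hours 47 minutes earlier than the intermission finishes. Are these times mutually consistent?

The intermission ends at 9:21 AM + 227 min = 1:08 PM.
Load-in starts at 1:08 PM − 227 min = 9:21 AM.
That matches the stated 9:21 AM, so the schedule is consistent.

Yes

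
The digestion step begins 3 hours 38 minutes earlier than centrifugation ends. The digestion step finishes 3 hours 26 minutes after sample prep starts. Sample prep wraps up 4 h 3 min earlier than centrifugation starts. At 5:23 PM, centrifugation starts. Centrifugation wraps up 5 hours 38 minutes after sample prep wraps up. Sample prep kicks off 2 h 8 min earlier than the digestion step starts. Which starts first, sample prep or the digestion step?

Sample prep ends at 5:23 PM − 243 min = 1:20 PM.
Centrifugation ends at 1:20 PM + 338 min = 6:58 PM.
The digestion step starts at 6:58 PM − 218 min = 3:20 PM.
Sample prep starts at 3:20 PM − 128 min = 1:12 PM.
Sample prep starts at 1:12 PM and the digestion step starts at 3:20 PM, so sample prep is first.

sample prep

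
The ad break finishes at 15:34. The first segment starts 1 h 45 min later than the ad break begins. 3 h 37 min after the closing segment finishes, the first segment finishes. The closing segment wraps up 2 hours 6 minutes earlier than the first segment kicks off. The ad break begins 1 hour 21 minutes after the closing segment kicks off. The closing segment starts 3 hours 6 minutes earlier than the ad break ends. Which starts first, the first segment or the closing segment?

the closing segment

The closing segment starts at 15:34 − 186 min = 12:28.
The ad break starts at 12:28 + 81 min = 13:49.
The first segment starts at 13:49 + 105 min = 15:34.
The first segment starts at 15:34 and the closing segment starts at 12:28, so the closing segment is first.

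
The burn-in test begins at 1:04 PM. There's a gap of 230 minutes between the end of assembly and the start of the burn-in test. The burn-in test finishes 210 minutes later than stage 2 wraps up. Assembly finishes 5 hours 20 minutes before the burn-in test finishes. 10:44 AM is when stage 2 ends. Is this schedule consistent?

The burn-in test ends at 10:44 AM + 210 min = 2:14 PM.
Assembly ends at 2:14 PM − 320 min = 8:54 AM.
The burn-in test starts at 8:54 AM + 230 min = 12:44 PM.
But the burn-in test is also said to start at 1:04 PM — a 20-minute conflict.

No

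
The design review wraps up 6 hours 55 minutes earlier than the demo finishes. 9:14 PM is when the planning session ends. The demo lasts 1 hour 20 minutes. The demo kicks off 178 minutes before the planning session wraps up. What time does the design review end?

The demo starts at 9:14 PM − 178 min = 6:16 PM.
The demo ends at 6:16 PM + 80 min = 7:36 PM.
The design review ends at 7:36 PM − 415 min = 12:41 PM.

12:41 PM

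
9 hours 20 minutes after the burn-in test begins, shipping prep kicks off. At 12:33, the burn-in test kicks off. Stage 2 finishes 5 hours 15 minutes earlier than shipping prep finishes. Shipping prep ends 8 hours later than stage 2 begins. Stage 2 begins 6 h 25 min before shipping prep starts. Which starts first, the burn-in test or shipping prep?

Shipping prep starts at 12:33 + 560 min = 21:53.
The burn-in test starts at 12:33 and shipping prep starts at 21:53, so the burn-in test is first.

the burn-in test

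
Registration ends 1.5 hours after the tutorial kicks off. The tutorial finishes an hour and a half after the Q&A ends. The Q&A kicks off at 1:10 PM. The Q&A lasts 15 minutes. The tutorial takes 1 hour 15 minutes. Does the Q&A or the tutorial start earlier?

The Q&A ends at 1:10 PM + 15 min = 1:25 PM.
The tutorial ends at 1:25 PM + 90 min = 2:55 PM.
The tutorial starts at 2:55 PM − 75 min = 1:40 PM.
The Q&A starts at 1:10 PM and the tutorial starts at 1:40 PM, so the Q&A is first.

the Q&A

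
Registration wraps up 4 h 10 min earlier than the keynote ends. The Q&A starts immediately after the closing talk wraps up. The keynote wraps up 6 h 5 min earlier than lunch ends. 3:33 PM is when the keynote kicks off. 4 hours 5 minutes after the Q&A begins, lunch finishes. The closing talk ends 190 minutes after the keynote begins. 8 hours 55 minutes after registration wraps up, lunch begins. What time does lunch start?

The closing talk ends at 3:33 PM + 190 min = 6:43 PM.
So the Q&A starts at 6:43 PM.
Lunch ends at 6:43 PM + 245 min = 10:48 PM.
The keynote ends at 10:48 PM − 365 min = 4:43 PM.
Registration ends at 4:43 PM − 250 min = 12:33 PM.
Lunch starts at 12:33 PM + 535 min = 9:28 PM.

9:28 PM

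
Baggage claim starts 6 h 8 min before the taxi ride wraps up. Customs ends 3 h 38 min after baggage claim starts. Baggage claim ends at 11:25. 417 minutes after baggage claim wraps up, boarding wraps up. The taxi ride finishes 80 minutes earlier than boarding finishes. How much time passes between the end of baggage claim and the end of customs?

Boarding ends at 11:25 + 417 min = 18:22.
The taxi ride ends at 18:22 − 80 min = 17:02.
Baggage claim starts at 17:02 − 368 min = 10:54.
Customs ends at 10:54 + 218 min = 14:32.
From 11:25 to 14:32 is 187 minutes.

187 minutes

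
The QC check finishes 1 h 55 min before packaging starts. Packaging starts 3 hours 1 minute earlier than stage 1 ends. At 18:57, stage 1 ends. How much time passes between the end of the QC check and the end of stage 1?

Packaging starts at 18:57 − 181 min = 15:56.
The QC check ends at 15:56 − 115 min = 14:01.
From 14:01 to 18:57 is 4 hours 56 minutes.

4 hours 56 minutes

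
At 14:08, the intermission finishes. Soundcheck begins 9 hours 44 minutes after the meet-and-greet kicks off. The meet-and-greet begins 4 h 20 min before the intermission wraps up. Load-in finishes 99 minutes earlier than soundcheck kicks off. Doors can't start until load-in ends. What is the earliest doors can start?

17:53

The meet-and-greet starts at 14:08 − 260 min = 09:48.
Soundcheck starts at 09:48 + 584 min = 19:32.
Load-in ends at 19:32 − 99 min = 17:53.
Doors is bounded by load-in, so the earliest it can start is 17:53.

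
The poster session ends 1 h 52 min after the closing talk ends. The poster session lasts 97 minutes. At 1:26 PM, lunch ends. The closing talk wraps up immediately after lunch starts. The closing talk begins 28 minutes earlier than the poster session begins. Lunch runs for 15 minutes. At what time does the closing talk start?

Lunch starts at 1:26 PM − 15 min = 1:11 PM.
So the closing talk ends at 1:11 PM.
The poster session ends at 1:11 PM + 112 min = 3:03 PM.
The poster session starts at 3:03 PM − 97 min = 1:26 PM.
The closing talk starts at 1:26 PM − 28 min = 12:58 PM.

12:58 PM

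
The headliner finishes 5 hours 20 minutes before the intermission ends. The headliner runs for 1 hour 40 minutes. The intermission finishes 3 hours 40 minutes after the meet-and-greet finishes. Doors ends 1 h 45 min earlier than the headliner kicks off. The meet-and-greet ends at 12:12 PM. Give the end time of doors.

The intermission ends at 12:12 PM + 220 min = 3:52 PM.
The headliner ends at 3:52 PM − 320 min = 10:32 AM.
The headliner starts at 10:32 AM − 100 min = 8:52 AM.
Doors ends at 8:52 AM − 105 min = 7:07 AM.

7:07 AM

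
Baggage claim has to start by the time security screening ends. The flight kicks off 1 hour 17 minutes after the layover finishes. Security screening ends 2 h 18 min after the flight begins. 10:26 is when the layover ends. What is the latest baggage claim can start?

14:01

The flight starts at 10:26 + 77 min = 11:43.
Security screening ends at 11:43 + 138 min = 14:01.
Baggage claim is bounded by security screening, so the latest it can start is 14:01.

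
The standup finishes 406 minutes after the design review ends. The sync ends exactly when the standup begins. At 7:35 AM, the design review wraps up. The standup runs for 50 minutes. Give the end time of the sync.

The standup ends at 7:35 AM + 406 min = 2:21 PM.
The standup starts at 2:21 PM − 50 min = 1:31 PM.
So the sync ends at 1:31 PM.

1:31 PM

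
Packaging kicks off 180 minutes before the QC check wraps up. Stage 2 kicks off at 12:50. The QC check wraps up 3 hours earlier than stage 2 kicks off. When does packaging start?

06:50

The QC check ends at 12:50 − 180 min = 09:50.
Packaging starts at 09:50 − 180 min = 06:50.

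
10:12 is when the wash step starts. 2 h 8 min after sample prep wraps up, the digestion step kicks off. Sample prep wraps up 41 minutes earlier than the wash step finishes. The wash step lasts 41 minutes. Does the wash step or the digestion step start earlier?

the wash step

The wash step ends at 10:12 + 41 min = 10:53.
Sample prep ends at 10:53 − 41 min = 10:12.
The digestion step starts at 10:12 + 128 min = 12:20.
The wash step starts at 10:12 and the digestion step starts at 12:20, so the wash step is first.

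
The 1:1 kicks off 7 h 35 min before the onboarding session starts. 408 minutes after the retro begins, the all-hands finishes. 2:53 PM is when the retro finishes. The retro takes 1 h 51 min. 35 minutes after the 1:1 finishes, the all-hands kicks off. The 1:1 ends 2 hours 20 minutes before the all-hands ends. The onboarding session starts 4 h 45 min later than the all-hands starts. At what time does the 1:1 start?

The retro starts at 2:53 PM − 111 min = 1:02 PM.
The all-hands ends at 1:02 PM + 408 min = 7:50 PM.
The 1:1 ends at 7:50 PM − 140 min = 5:30 PM.
The all-hands starts at 5:30 PM + 35 min = 6:05 PM.
The onboarding session starts at 6:05 PM + 285 min = 10:50 PM.
The 1:1 starts at 10:50 PM − 455 min = 3:15 PM.

3:15 PM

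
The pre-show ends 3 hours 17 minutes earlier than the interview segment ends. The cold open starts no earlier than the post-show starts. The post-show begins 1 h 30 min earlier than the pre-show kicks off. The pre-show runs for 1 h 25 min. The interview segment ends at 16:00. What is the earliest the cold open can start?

09:48

The pre-show ends at 16:00 − 197 min = 12:43.
The pre-show starts at 12:43 − 85 min = 11:18.
The post-show starts at 11:18 − 90 min = 09:48.
The cold open is bounded by the post-show, so the earliest it can start is 09:48.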